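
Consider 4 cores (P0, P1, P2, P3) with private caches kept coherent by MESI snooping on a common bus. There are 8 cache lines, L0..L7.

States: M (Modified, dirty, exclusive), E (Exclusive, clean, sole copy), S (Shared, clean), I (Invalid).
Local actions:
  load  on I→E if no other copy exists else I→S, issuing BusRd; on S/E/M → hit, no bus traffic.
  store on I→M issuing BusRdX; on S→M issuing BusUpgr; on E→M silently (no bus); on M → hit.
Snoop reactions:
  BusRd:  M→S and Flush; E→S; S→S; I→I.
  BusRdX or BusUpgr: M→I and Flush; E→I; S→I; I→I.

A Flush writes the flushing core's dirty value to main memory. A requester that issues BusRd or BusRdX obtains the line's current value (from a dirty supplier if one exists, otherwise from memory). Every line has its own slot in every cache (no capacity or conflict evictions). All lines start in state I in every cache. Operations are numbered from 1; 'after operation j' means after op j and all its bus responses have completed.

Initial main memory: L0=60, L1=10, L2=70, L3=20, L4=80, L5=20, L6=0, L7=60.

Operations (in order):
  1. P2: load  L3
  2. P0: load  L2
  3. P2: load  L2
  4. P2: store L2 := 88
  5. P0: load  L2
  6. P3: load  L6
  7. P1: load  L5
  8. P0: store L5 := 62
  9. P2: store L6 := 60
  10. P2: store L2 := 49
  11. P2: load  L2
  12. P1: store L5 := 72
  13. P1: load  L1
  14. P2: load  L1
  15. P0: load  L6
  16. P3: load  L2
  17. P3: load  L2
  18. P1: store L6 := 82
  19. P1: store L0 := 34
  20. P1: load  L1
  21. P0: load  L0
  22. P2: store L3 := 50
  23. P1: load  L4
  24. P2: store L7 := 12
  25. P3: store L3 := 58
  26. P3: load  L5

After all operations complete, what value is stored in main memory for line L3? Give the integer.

memory[L3] = 50

step 1: P2: load  L3  ⟶  IIEI  (L3)  txn=BusRd  M[L3]=20
step 2: P0: load  L2  ⟶  EIII  (L2)  txn=BusRd  M[L2]=70
step 3: P2: load  L2  ⟶  SISI  (L2)  txn=BusRd  M[L2]=70
step 4: P2: store L2 := 88  ⟶  IIMI  (L2)  txn=BusUpgr  M[L2]=70
step 5: P0: load  L2  ⟶  SISI  (L2)  txn=BusRd+Flush  M[L2]=88
step 6: P3: load  L6  ⟶  IIIE  (L6)  txn=BusRd  M[L6]=0
step 7: P1: load  L5  ⟶  IEII  (L5)  txn=BusRd  M[L5]=20
step 8: P0: store L5 := 62  ⟶  MIII  (L5)  txn=BusRdX  M[L5]=20
step 9: P2: store L6 := 60  ⟶  IIMI  (L6)  txn=BusRdX  M[L6]=0
step 10: P2: store L2 := 49  ⟶  IIMI  (L2)  txn=BusUpgr  M[L2]=88
step 11: P2: load  L2  ⟶  IIMI  (L2)  txn=∅  M[L2]=88
step 12: P1: store L5 := 72  ⟶  IMII  (L5)  txn=BusRdX+Flush  M[L5]=62
step 13: P1: load  L1  ⟶  IEII  (L1)  txn=BusRd  M[L1]=10
step 14: P2: load  L1  ⟶  ISSI  (L1)  txn=BusRd  M[L1]=10
step 15: P0: load  L6  ⟶  SISI  (L6)  txn=BusRd+Flush  M[L6]=60
step 16: P3: load  L2  ⟶  IISS  (L2)  txn=BusRd+Flush  M[L2]=49
step 17: P3: load  L2  ⟶  IISS  (L2)  txn=∅  M[L2]=49
step 18: P1: store L6 := 82  ⟶  IMII  (L6)  txn=BusRdX  M[L6]=60
step 19: P1: store L0 := 34  ⟶  IMII  (L0)  txn=BusRdX  M[L0]=60
step 20: P1: load  L1  ⟶  ISSI  (L1)  txn=∅  M[L1]=10
step 21: P0: load  L0  ⟶  SSII  (L0)  txn=BusRd+Flush  M[L0]=34
step 22: P2: store L3 := 50  ⟶  IIMI  (L3)  txn=∅  M[L3]=20
step 23: P1: load  L4  ⟶  IEII  (L4)  txn=BusRd  M[L4]=80
step 24: P2: store L7 := 12  ⟶  IIMI  (L7)  txn=BusRdX  M[L7]=60
step 25: P3: store L3 := 58  ⟶  IIIM  (L3)  txn=BusRdX+Flush  M[L3]=50
step 26: P3: load  L5  ⟶  ISIS  (L5)  txn=BusRd+Flush  M[L5]=72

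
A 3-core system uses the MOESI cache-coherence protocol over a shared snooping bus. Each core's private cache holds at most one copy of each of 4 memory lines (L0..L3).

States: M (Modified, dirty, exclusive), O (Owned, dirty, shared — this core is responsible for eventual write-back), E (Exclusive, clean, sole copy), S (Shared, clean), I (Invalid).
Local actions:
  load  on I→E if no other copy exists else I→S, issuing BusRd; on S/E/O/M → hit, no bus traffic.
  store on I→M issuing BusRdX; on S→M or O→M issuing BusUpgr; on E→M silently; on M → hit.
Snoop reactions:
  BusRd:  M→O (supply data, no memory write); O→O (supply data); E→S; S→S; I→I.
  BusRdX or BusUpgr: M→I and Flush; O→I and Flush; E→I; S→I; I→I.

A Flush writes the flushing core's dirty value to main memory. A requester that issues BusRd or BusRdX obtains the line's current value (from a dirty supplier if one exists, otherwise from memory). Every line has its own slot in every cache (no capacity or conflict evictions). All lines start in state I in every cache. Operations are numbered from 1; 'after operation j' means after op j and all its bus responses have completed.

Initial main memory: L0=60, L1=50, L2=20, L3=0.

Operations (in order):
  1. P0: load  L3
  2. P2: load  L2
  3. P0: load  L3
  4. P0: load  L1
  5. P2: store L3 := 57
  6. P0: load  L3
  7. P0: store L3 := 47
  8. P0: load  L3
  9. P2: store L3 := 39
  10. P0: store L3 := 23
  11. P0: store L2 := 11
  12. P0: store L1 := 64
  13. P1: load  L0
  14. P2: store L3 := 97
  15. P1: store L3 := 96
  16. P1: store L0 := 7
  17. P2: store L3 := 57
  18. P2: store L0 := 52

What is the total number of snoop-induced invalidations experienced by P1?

invalidations = 2

  op1 P0: load  L3 → E/I/I on L3; bus BusRd; mem=0
  op2 P2: load  L2 → I/I/E on L2; bus BusRd; mem=20
  op3 P0: load  L3 → E/I/I on L3; bus (none); mem=0
  op4 P0: load  L1 → E/I/I on L1; bus BusRd; mem=50
  op5 P2: store L3 := 57 → I/I/M on L3; bus BusRdX; mem=0
  op6 P0: load  L3 → S/I/O on L3; bus BusRd; mem=0
  op7 P0: store L3 := 47 → M/I/I on L3; bus BusUpgr Flush; mem=57
  op8 P0: load  L3 → M/I/I on L3; bus (none); mem=57
  op9 P2: store L3 := 39 → I/I/M on L3; bus BusRdX Flush; mem=47
  op10 P0: store L3 := 23 → M/I/I on L3; bus BusRdX Flush; mem=39
  op11 P0: store L2 := 11 → M/I/I on L2; bus BusRdX; mem=20
  op12 P0: store L1 := 64 → M/I/I on L1; bus (none); mem=50
  op13 P1: load  L0 → I/E/I on L0; bus BusRd; mem=60
  op14 P2: store L3 := 97 → I/I/M on L3; bus BusRdX Flush; mem=23
  op15 P1: store L3 := 96 → I/M/I on L3; bus BusRdX Flush; mem=97
  op16 P1: store L0 := 7 → I/M/I on L0; bus (none); mem=60
  op17 P2: store L3 := 57 → I/I/M on L3; bus BusRdX Flush; mem=96
  op18 P2: store L0 := 52 → I/I/M on L0; bus BusRdX Flush; mem=7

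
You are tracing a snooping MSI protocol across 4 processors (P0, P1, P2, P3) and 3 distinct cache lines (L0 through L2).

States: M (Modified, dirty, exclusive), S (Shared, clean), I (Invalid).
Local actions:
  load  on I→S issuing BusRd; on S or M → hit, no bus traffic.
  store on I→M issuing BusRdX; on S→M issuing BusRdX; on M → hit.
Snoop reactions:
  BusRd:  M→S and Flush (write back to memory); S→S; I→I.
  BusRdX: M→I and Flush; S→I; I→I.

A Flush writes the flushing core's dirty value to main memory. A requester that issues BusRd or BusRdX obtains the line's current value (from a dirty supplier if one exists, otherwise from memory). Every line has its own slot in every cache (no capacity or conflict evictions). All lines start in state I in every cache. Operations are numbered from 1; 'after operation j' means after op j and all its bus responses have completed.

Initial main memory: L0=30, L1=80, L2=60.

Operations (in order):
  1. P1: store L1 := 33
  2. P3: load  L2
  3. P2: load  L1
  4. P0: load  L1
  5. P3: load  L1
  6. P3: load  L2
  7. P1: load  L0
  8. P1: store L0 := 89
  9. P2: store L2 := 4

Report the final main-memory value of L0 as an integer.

memory[L0] = 30

step 1: P1: store L1 := 33  ⟶  IMII  (L1)  txn=BusRdX  M[L1]=80
step 2: P3: load  L2  ⟶  IIIS  (L2)  txn=BusRd  M[L2]=60
step 3: P2: load  L1  ⟶  ISSI  (L1)  txn=BusRd+Flush  M[L1]=33
step 4: P0: load  L1  ⟶  SSSI  (L1)  txn=BusRd  M[L1]=33
step 5: P3: load  L1  ⟶  SSSS  (L1)  txn=BusRd  M[L1]=33
step 6: P3: load  L2  ⟶  IIIS  (L2)  txn=∅  M[L2]=60
step 7: P1: load  L0  ⟶  ISII  (L0)  txn=BusRd  M[L0]=30
step 8: P1: store L0 := 89  ⟶  IMII  (L0)  txn=BusRdX  M[L0]=30
step 9: P2: store L2 := 4  ⟶  IIMI  (L2)  txn=BusRdX  M[L2]=60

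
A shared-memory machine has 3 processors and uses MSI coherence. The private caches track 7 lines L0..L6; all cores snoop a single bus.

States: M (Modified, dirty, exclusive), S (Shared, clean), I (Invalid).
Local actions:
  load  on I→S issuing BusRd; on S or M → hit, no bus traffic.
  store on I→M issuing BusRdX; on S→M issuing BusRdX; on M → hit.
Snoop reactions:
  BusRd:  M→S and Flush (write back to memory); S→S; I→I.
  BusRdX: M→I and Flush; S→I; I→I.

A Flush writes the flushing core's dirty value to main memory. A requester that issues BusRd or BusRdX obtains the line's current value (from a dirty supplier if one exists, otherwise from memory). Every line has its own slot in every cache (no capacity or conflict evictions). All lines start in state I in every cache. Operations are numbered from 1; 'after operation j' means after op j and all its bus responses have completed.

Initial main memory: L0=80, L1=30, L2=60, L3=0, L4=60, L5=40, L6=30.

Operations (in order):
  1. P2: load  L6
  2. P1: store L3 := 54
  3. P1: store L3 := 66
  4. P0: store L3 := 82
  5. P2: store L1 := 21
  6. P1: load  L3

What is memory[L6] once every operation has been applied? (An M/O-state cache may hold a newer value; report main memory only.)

[1] P2: load  L6 | P0:I, P1:I, P2:S(30) | bus: BusRd
[2] P1: store L3 := 54 | P0:I, P1:M(54), P2:I | bus: BusRdX
[3] P1: store L3 := 66 | P0:I, P1:M(66), P2:I | bus: none
[4] P0: store L3 := 82 | P0:M(82), P1:I, P2:I | bus: BusRdX,Flush
[5] P2: store L1 := 21 | P0:I, P1:I, P2:M(21) | bus: BusRdX
[6] P1: load  L3 | P0:S(82), P1:S(82), P2:I | bus: BusRd,Flush

memory[L6] = 30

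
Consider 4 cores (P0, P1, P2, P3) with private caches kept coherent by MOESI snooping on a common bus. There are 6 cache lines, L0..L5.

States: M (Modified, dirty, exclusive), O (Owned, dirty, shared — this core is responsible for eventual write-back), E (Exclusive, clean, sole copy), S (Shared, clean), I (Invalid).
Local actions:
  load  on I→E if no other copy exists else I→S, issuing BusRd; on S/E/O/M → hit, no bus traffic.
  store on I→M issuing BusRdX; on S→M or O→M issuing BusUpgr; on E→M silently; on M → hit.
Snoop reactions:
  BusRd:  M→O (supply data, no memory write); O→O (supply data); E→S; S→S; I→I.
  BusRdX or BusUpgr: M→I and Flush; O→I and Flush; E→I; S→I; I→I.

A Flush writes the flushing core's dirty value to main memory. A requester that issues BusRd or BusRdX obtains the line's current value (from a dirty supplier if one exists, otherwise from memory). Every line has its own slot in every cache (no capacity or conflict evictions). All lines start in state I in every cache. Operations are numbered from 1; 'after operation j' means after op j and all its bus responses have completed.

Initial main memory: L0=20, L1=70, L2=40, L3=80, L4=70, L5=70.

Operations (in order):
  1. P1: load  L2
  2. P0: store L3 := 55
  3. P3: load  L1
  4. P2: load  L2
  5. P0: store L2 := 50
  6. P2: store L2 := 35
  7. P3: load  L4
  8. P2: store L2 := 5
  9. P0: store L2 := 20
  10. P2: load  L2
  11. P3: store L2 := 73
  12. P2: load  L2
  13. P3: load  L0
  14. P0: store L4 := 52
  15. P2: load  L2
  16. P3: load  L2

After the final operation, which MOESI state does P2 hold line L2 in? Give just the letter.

1. P1: load  L2  bus=[BusRd]  L2: P0=I P1=E P2=I P3=I  mem[L2]=40
2. P0: store L3 := 55  bus=[BusRdX]  L3: P0=M P1=I P2=I P3=I  mem[L3]=80
3. P3: load  L1  bus=[BusRd]  L1: P0=I P1=I P2=I P3=E  mem[L1]=70
4. P2: load  L2  bus=[BusRd]  L2: P0=I P1=S P2=S P3=I  mem[L2]=40
5. P0: store L2 := 50  bus=[BusRdX]  L2: P0=M P1=I P2=I P3=I  mem[L2]=40
6. P2: store L2 := 35  bus=[BusRdX,Flush]  L2: P0=I P1=I P2=M P3=I  mem[L2]=50
7. P3: load  L4  bus=[BusRd]  L4: P0=I P1=I P2=I P3=E  mem[L4]=70
8. P2: store L2 := 5  bus=[-]  L2: P0=I P1=I P2=M P3=I  mem[L2]=50
9. P0: store L2 := 20  bus=[BusRdX,Flush]  L2: P0=M P1=I P2=I P3=I  mem[L2]=5
10. P2: load  L2  bus=[BusRd]  L2: P0=O P1=I P2=S P3=I  mem[L2]=5
11. P3: store L2 := 73  bus=[BusRdX,Flush]  L2: P0=I P1=I P2=I P3=M  mem[L2]=20
12. P2: load  L2  bus=[BusRd]  L2: P0=I P1=I P2=S P3=O  mem[L2]=20
13. P3: load  L0  bus=[BusRd]  L0: P0=I P1=I P2=I P3=E  mem[L0]=20
14. P0: store L4 := 52  bus=[BusRdX]  L4: P0=M P1=I P2=I P3=I  mem[L4]=70
15. P2: load  L2  bus=[-]  L2: P0=I P1=I P2=S P3=O  mem[L2]=20
16. P3: load  L2  bus=[-]  L2: P0=I P1=I P2=S P3=O  mem[L2]=20

state = S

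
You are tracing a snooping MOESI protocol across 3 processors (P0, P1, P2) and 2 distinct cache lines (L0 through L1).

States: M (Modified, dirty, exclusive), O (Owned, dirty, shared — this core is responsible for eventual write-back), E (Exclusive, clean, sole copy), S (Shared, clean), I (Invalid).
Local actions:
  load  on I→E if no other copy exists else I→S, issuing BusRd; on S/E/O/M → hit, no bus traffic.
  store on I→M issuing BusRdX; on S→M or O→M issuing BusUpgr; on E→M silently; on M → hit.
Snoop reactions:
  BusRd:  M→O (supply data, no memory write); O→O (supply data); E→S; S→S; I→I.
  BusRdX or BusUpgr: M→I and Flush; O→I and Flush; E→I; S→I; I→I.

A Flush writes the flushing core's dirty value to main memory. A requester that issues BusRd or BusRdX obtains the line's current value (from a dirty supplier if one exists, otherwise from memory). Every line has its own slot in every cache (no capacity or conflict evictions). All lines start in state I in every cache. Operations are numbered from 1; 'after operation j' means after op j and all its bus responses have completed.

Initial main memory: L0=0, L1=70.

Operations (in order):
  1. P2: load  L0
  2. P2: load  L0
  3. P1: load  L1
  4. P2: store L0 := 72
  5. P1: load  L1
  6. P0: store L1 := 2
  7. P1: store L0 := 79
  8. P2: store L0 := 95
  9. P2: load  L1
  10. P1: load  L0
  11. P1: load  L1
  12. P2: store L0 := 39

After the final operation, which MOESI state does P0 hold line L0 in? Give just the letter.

step 1: P2: load  L0  ⟶  IIE  (L0)  txn=BusRd  M[L0]=0
step 2: P2: load  L0  ⟶  IIE  (L0)  txn=∅  M[L0]=0
step 3: P1: load  L1  ⟶  IEI  (L1)  txn=BusRd  M[L1]=70
step 4: P2: store L0 := 72  ⟶  IIM  (L0)  txn=∅  M[L0]=0
step 5: P1: load  L1  ⟶  IEI  (L1)  txn=∅  M[L1]=70
step 6: P0: store L1 := 2  ⟶  MII  (L1)  txn=BusRdX  M[L1]=70
step 7: P1: store L0 := 79  ⟶  IMI  (L0)  txn=BusRdX+Flush  M[L0]=72
step 8: P2: store L0 := 95  ⟶  IIM  (L0)  txn=BusRdX+Flush  M[L0]=79
step 9: P2: load  L1  ⟶  OIS  (L1)  txn=BusRd  M[L1]=70
step 10: P1: load  L0  ⟶  ISO  (L0)  txn=BusRd  M[L0]=79
step 11: P1: load  L1  ⟶  OSS  (L1)  txn=BusRd  M[L1]=70
step 12: P2: store L0 := 39  ⟶  IIM  (L0)  txn=BusUpgr  M[L0]=79

state = I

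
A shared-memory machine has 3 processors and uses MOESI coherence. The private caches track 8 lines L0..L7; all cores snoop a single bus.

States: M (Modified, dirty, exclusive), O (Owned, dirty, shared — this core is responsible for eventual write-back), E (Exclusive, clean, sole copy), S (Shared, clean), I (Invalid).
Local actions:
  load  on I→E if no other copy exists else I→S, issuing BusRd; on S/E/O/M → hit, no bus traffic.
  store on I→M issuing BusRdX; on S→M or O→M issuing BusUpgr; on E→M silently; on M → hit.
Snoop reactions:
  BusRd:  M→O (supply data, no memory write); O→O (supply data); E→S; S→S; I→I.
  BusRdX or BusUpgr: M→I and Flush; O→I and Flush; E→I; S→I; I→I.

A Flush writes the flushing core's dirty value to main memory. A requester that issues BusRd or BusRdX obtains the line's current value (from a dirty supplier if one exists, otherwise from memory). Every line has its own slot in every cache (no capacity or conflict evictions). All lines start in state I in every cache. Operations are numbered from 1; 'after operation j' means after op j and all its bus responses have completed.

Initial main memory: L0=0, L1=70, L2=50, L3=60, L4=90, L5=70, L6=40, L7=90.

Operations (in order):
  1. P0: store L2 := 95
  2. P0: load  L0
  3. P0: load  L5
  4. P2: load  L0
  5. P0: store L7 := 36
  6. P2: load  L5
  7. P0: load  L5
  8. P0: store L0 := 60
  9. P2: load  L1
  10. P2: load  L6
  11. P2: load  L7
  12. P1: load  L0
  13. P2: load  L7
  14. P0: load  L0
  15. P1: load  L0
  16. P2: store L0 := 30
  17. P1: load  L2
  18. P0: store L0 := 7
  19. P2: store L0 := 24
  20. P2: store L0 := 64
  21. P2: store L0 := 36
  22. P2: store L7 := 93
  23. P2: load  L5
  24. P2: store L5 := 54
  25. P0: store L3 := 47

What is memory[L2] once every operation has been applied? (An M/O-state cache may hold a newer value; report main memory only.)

[1] P0: store L2 := 95 | P0:M(95), P1:I, P2:I | bus: BusRdX
[2] P0: load  L0 | P0:E(0), P1:I, P2:I | bus: BusRd
[3] P0: load  L5 | P0:E(70), P1:I, P2:I | bus: BusRd
[4] P2: load  L0 | P0:S(0), P1:I, P2:S(0) | bus: BusRd
[5] P0: store L7 := 36 | P0:M(36), P1:I, P2:I | bus: BusRdX
[6] P2: load  L5 | P0:S(70), P1:I, P2:S(70) | bus: BusRd
[7] P0: load  L5 | P0:S(70), P1:I, P2:S(70) | bus: none
[8] P0: store L0 := 60 | P0:M(60), P1:I, P2:I | bus: BusUpgr
[9] P2: load  L1 | P0:I, P1:I, P2:E(70) | bus: BusRd
[10] P2: load  L6 | P0:I, P1:I, P2:E(40) | bus: BusRd
[11] P2: load  L7 | P0:O(36), P1:I, P2:S(36) | bus: BusRd
[12] P1: load  L0 | P0:O(60), P1:S(60), P2:I | bus: BusRd
[13] P2: load  L7 | P0:O(36), P1:I, P2:S(36) | bus: none
[14] P0: load  L0 | P0:O(60), P1:S(60), P2:I | bus: none
[15] P1: load  L0 | P0:O(60), P1:S(60), P2:I | bus: none
[16] P2: store L0 := 30 | P0:I, P1:I, P2:M(30) | bus: BusRdX,Flush
[17] P1: load  L2 | P0:O(95), P1:S(95), P2:I | bus: BusRd
[18] P0: store L0 := 7 | P0:M(7), P1:I, P2:I | bus: BusRdX,Flush
[19] P2: store L0 := 24 | P0:I, P1:I, P2:M(24) | bus: BusRdX,Flush
[20] P2: store L0 := 64 | P0:I, P1:I, P2:M(64) | bus: none
[21] P2: store L0 := 36 | P0:I, P1:I, P2:M(36) | bus: none
[22] P2: store L7 := 93 | P0:I, P1:I, P2:M(93) | bus: BusUpgr,Flush
[23] P2: load  L5 | P0:S(70), P1:I, P2:S(70) | bus: none
[24] P2: store L5 := 54 | P0:I, P1:I, P2:M(54) | bus: BusUpgr
[25] P0: store L3 := 47 | P0:M(47), P1:I, P2:I | bus: BusRdX

memory[L2] = 50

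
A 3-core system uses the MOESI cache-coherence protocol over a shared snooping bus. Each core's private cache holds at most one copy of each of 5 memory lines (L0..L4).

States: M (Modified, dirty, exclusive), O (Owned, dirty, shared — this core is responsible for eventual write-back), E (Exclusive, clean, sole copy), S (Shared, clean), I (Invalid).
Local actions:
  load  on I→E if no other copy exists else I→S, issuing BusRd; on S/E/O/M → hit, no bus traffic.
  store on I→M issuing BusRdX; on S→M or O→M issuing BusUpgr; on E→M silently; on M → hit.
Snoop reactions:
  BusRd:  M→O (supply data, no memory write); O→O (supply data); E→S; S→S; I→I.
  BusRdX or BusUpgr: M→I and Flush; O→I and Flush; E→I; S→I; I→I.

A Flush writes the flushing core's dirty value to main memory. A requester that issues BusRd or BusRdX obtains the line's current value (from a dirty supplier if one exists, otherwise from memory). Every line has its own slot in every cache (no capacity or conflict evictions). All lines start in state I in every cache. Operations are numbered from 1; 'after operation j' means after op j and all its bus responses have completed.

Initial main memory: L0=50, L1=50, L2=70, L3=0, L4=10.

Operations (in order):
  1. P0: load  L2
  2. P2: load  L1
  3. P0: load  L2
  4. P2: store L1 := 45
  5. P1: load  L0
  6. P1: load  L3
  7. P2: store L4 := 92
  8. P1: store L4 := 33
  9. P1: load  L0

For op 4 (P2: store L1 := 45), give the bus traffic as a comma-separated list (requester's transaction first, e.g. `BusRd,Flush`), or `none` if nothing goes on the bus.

bus = none

step 1: P0: load  L2  ⟶  EII  (L2)  txn=BusRd  M[L2]=70
step 2: P2: load  L1  ⟶  IIE  (L1)  txn=BusRd  M[L1]=50
step 3: P0: load  L2  ⟶  EII  (L2)  txn=∅  M[L2]=70
step 4: P2: store L1 := 45  ⟶  IIM  (L1)  txn=∅  M[L1]=50
step 5: P1: load  L0  ⟶  IEI  (L0)  txn=BusRd  M[L0]=50
step 6: P1: load  L3  ⟶  IEI  (L3)  txn=BusRd  M[L3]=0
step 7: P2: store L4 := 92  ⟶  IIM  (L4)  txn=BusRdX  M[L4]=10
step 8: P1: store L4 := 33  ⟶  IMI  (L4)  txn=BusRdX+Flush  M[L4]=92
step 9: P1: load  L0  ⟶  IEI  (L0)  txn=∅  M[L0]=50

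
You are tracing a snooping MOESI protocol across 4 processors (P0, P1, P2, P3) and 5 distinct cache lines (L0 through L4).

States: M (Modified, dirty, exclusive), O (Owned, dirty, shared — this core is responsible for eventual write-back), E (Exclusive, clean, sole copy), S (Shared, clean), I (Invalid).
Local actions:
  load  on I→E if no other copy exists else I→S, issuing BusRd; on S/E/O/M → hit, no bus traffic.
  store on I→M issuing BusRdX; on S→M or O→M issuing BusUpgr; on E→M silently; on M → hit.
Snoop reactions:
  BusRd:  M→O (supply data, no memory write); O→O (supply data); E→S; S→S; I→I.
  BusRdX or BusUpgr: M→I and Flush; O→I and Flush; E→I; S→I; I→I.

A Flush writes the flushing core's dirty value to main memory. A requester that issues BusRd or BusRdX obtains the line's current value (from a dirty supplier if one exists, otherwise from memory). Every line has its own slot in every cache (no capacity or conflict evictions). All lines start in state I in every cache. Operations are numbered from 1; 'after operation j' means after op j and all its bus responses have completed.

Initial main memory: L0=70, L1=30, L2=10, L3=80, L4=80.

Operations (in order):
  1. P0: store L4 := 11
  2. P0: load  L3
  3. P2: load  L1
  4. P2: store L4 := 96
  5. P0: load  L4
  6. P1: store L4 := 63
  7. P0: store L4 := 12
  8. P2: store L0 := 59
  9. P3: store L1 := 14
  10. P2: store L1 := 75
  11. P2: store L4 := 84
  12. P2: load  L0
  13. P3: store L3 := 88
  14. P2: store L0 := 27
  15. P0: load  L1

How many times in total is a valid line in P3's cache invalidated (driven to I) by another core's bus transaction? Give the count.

invalidations = 1

[1] P0: store L4 := 11 | P0:M(11), P1:I, P2:I, P3:I | bus: BusRdX
[2] P0: load  L3 | P0:E(80), P1:I, P2:I, P3:I | bus: BusRd
[3] P2: load  L1 | P0:I, P1:I, P2:E(30), P3:I | bus: BusRd
[4] P2: store L4 := 96 | P0:I, P1:I, P2:M(96), P3:I | bus: BusRdX,Flush
[5] P0: load  L4 | P0:S(96), P1:I, P2:O(96), P3:I | bus: BusRd
[6] P1: store L4 := 63 | P0:I, P1:M(63), P2:I, P3:I | bus: BusRdX,Flush
[7] P0: store L4 := 12 | P0:M(12), P1:I, P2:I, P3:I | bus: BusRdX,Flush
[8] P2: store L0 := 59 | P0:I, P1:I, P2:M(59), P3:I | bus: BusRdX
[9] P3: store L1 := 14 | P0:I, P1:I, P2:I, P3:M(14) | bus: BusRdX
[10] P2: store L1 := 75 | P0:I, P1:I, P2:M(75), P3:I | bus: BusRdX,Flush
[11] P2: store L4 := 84 | P0:I, P1:I, P2:M(84), P3:I | bus: BusRdX,Flush
[12] P2: load  L0 | P0:I, P1:I, P2:M(59), P3:I | bus: none
[13] P3: store L3 := 88 | P0:I, P1:I, P2:I, P3:M(88) | bus: BusRdX
[14] P2: store L0 := 27 | P0:I, P1:I, P2:M(27), P3:I | bus: none
[15] P0: load  L1 | P0:S(75), P1:I, P2:O(75), P3:I | bus: BusRd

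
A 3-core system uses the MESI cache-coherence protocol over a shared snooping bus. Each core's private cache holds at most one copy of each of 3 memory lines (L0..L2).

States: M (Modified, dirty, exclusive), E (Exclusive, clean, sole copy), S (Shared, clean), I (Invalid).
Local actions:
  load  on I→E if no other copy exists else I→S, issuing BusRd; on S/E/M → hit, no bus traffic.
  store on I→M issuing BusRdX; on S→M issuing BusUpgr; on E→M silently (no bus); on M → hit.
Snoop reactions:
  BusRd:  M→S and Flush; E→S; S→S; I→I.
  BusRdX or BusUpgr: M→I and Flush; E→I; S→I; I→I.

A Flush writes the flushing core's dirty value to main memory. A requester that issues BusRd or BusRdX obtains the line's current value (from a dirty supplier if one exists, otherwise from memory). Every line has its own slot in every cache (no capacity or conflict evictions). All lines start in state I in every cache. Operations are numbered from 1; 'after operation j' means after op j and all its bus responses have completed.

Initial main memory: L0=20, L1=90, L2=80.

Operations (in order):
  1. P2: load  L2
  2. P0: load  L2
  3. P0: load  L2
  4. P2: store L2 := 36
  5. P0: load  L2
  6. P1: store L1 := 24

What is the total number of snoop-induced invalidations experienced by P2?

invalidations = 0

1. P2: load  L2  bus=[BusRd]  L2: P0=I P1=I P2=E  mem[L2]=80
2. P0: load  L2  bus=[BusRd]  L2: P0=S P1=I P2=S  mem[L2]=80
3. P0: load  L2  bus=[-]  L2: P0=S P1=I P2=S  mem[L2]=80
4. P2: store L2 := 36  bus=[BusUpgr]  L2: P0=I P1=I P2=M  mem[L2]=80
5. P0: load  L2  bus=[BusRd,Flush]  L2: P0=S P1=I P2=S  mem[L2]=36
6. P1: store L1 := 24  bus=[BusRdX]  L1: P0=I P1=M P2=I  mem[L1]=90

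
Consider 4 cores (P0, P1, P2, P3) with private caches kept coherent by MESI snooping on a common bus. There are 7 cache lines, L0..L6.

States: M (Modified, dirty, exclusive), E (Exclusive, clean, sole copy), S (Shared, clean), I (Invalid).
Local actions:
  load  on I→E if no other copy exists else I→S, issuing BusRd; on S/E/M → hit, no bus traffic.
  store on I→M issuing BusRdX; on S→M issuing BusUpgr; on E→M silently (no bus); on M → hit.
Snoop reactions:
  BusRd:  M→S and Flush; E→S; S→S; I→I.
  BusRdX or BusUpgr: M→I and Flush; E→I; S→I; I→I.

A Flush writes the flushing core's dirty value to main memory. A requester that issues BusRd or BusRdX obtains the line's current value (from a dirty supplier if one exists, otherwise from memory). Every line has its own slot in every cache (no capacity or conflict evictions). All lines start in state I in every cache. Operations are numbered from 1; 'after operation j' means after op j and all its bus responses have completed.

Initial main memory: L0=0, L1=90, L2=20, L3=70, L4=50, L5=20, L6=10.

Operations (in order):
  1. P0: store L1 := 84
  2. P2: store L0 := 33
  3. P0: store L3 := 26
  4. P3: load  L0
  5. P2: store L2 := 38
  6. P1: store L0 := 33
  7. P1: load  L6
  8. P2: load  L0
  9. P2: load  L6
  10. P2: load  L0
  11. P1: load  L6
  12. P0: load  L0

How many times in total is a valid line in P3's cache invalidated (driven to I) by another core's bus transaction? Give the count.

[1] P0: store L1 := 84 | P0:M(84), P1:I, P2:I, P3:I | bus: BusRdX
[2] P2: store L0 := 33 | P0:I, P1:I, P2:M(33), P3:I | bus: BusRdX
[3] P0: store L3 := 26 | P0:M(26), P1:I, P2:I, P3:I | bus: BusRdX
[4] P3: load  L0 | P0:I, P1:I, P2:S(33), P3:S(33) | bus: BusRd,Flush
[5] P2: store L2 := 38 | P0:I, P1:I, P2:M(38), P3:I | bus: BusRdX
[6] P1: store L0 := 33 | P0:I, P1:M(33), P2:I, P3:I | bus: BusRdX
[7] P1: load  L6 | P0:I, P1:E(10), P2:I, P3:I | bus: BusRd
[8] P2: load  L0 | P0:I, P1:S(33), P2:S(33), P3:I | bus: BusRd,Flush
[9] P2: load  L6 | P0:I, P1:S(10), P2:S(10), P3:I | bus: BusRd
[10] P2: load  L0 | P0:I, P1:S(33), P2:S(33), P3:I | bus: none
[11] P1: load  L6 | P0:I, P1:S(10), P2:S(10), P3:I | bus: none
[12] P0: load  L0 | P0:S(33), P1:S(33), P2:S(33), P3:I | bus: BusRd

invalidations = 1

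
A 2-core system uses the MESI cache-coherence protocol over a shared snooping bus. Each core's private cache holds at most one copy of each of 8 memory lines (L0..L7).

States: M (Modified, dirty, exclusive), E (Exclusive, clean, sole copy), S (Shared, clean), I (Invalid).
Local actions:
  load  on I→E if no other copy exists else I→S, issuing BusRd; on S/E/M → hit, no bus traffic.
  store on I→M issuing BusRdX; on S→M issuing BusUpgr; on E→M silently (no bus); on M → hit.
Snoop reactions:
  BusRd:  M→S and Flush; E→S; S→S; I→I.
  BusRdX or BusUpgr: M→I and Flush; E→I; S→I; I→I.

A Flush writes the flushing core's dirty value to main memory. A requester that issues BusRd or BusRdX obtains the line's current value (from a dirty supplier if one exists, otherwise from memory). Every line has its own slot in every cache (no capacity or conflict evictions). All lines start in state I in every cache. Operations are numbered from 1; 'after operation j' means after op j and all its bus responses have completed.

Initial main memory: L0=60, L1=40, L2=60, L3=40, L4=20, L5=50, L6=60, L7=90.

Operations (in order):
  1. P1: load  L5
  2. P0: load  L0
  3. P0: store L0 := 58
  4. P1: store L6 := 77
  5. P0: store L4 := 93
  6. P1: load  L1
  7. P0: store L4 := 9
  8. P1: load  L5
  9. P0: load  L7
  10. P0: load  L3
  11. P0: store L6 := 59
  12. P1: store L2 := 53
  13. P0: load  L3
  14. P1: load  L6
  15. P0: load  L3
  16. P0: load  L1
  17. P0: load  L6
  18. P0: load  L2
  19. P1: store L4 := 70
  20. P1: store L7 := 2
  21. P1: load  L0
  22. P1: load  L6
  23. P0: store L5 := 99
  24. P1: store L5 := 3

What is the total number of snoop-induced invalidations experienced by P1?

  op1 P1: load  L5 → I/E on L5; bus BusRd; mem=50
  op2 P0: load  L0 → E/I on L0; bus BusRd; mem=60
  op3 P0: store L0 := 58 → M/I on L0; bus (none); mem=60
  op4 P1: store L6 := 77 → I/M on L6; bus BusRdX; mem=60
  op5 P0: store L4 := 93 → M/I on L4; bus BusRdX; mem=20
  op6 P1: load  L1 → I/E on L1; bus BusRd; mem=40
  op7 P0: store L4 := 9 → M/I on L4; bus (none); mem=20
  op8 P1: load  L5 → I/E on L5; bus (none); mem=50
  op9 P0: load  L7 → E/I on L7; bus BusRd; mem=90
  op10 P0: load  L3 → E/I on L3; bus BusRd; mem=40
  op11 P0: store L6 := 59 → M/I on L6; bus BusRdX Flush; mem=77
  op12 P1: store L2 := 53 → I/M on L2; bus BusRdX; mem=60
  op13 P0: load  L3 → E/I on L3; bus (none); mem=40
  op14 P1: load  L6 → S/S on L6; bus BusRd Flush; mem=59
  op15 P0: load  L3 → E/I on L3; bus (none); mem=40
  op16 P0: load  L1 → S/S on L1; bus BusRd; mem=40
  op17 P0: load  L6 → S/S on L6; bus (none); mem=59
  op18 P0: load  L2 → S/S on L2; bus BusRd Flush; mem=53
  op19 P1: store L4 := 70 → I/M on L4; bus BusRdX Flush; mem=9
  op20 P1: store L7 := 2 → I/M on L7; bus BusRdX; mem=90
  op21 P1: load  L0 → S/S on L0; bus BusRd Flush; mem=58
  op22 P1: load  L6 → S/S on L6; bus (none); mem=59
  op23 P0: store L5 := 99 → M/I on L5; bus BusRdX; mem=50
  op24 P1: store L5 := 3 → I/M on L5; bus BusRdX Flush; mem=99

invalidations = 2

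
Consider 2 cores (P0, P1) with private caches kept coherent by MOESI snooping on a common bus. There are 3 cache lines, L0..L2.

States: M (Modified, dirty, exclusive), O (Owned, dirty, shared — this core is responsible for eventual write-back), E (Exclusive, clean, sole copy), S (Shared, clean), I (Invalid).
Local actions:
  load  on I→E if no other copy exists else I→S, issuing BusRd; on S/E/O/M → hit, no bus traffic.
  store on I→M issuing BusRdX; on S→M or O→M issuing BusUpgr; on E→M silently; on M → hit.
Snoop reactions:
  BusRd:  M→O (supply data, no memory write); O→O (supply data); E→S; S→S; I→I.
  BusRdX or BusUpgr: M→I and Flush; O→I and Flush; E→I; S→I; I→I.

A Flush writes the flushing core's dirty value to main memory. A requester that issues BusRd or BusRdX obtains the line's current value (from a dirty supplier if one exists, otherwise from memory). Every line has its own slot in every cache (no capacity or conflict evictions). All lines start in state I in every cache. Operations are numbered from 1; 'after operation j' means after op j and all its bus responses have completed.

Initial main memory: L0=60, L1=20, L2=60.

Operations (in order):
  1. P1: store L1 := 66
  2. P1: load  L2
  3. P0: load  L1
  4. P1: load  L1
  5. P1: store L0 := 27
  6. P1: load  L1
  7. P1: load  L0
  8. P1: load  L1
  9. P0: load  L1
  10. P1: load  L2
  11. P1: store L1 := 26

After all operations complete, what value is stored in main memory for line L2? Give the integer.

memory[L2] = 60

  op1 P1: store L1 := 66 → I/M on L1; bus BusRdX; mem=20
  op2 P1: load  L2 → I/E on L2; bus BusRd; mem=60
  op3 P0: load  L1 → S/O on L1; bus BusRd; mem=20
  op4 P1: load  L1 → S/O on L1; bus (none); mem=20
  op5 P1: store L0 := 27 → I/M on L0; bus BusRdX; mem=60
  op6 P1: load  L1 → S/O on L1; bus (none); mem=20
  op7 P1: load  L0 → I/M on L0; bus (none); mem=60
  op8 P1: load  L1 → S/O on L1; bus (none); mem=20
  op9 P0: load  L1 → S/O on L1; bus (none); mem=20
  op10 P1: load  L2 → I/E on L2; bus (none); mem=60
  op11 P1: store L1 := 26 → I/M on L1; bus BusUpgr; mem=20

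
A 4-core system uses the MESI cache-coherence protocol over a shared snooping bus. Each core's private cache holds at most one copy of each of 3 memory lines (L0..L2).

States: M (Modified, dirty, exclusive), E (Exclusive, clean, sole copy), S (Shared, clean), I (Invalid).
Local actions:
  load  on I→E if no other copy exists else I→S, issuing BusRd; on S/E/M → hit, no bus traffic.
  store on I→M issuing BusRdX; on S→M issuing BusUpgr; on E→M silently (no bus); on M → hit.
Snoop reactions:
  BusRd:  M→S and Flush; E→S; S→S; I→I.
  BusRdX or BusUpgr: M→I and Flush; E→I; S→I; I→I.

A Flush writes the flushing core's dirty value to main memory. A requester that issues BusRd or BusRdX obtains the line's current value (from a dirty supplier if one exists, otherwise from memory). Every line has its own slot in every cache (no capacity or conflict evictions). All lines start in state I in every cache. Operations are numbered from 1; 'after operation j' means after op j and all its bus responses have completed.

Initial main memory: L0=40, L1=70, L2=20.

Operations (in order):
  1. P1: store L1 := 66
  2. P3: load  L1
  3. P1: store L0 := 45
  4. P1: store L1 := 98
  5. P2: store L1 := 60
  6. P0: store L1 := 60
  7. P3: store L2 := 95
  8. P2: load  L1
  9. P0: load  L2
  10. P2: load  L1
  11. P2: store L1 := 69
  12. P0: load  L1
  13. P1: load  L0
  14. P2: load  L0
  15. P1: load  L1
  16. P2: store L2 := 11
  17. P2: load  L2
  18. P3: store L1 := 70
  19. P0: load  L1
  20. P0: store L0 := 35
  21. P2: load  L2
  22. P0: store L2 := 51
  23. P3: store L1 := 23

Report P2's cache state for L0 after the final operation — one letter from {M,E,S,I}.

1. P1: store L1 := 66  bus=[BusRdX]  L1: P0=I P1=M P2=I P3=I  mem[L1]=70
2. P3: load  L1  bus=[BusRd,Flush]  L1: P0=I P1=S P2=I P3=S  mem[L1]=66
3. P1: store L0 := 45  bus=[BusRdX]  L0: P0=I P1=M P2=I P3=I  mem[L0]=40
4. P1: store L1 := 98  bus=[BusUpgr]  L1: P0=I P1=M P2=I P3=I  mem[L1]=66
5. P2: store L1 := 60  bus=[BusRdX,Flush]  L1: P0=I P1=I P2=M P3=I  mem[L1]=98
6. P0: store L1 := 60  bus=[BusRdX,Flush]  L1: P0=M P1=I P2=I P3=I  mem[L1]=60
7. P3: store L2 := 95  bus=[BusRdX]  L2: P0=I P1=I P2=I P3=M  mem[L2]=20
8. P2: load  L1  bus=[BusRd,Flush]  L1: P0=S P1=I P2=S P3=I  mem[L1]=60
9. P0: load  L2  bus=[BusRd,Flush]  L2: P0=S P1=I P2=I P3=S  mem[L2]=95
10. P2: load  L1  bus=[-]  L1: P0=S P1=I P2=S P3=I  mem[L1]=60
11. P2: store L1 := 69  bus=[BusUpgr]  L1: P0=I P1=I P2=M P3=I  mem[L1]=60
12. P0: load  L1  bus=[BusRd,Flush]  L1: P0=S P1=I P2=S P3=I  mem[L1]=69
13. P1: load  L0  bus=[-]  L0: P0=I P1=M P2=I P3=I  mem[L0]=40
14. P2: load  L0  bus=[BusRd,Flush]  L0: P0=I P1=S P2=S P3=I  mem[L0]=45
15. P1: load  L1  bus=[BusRd]  L1: P0=S P1=S P2=S P3=I  mem[L1]=69
16. P2: store L2 := 11  bus=[BusRdX]  L2: P0=I P1=I P2=M P3=I  mem[L2]=95
17. P2: load  L2  bus=[-]  L2: P0=I P1=I P2=M P3=I  mem[L2]=95
18. P3: store L1 := 70  bus=[BusRdX]  L1: P0=I P1=I P2=I P3=M  mem[L1]=69
19. P0: load  L1  bus=[BusRd,Flush]  L1: P0=S P1=I P2=I P3=S  mem[L1]=70
20. P0: store L0 := 35  bus=[BusRdX]  L0: P0=M P1=I P2=I P3=I  mem[L0]=45
21. P2: load  L2  bus=[-]  L2: P0=I P1=I P2=M P3=I  mem[L2]=95
22. P0: store L2 := 51  bus=[BusRdX,Flush]  L2: P0=M P1=I P2=I P3=I  mem[L2]=11
23. P3: store L1 := 23  bus=[BusUpgr]  L1: P0=I P1=I P2=I P3=M  mem[L1]=70

state = I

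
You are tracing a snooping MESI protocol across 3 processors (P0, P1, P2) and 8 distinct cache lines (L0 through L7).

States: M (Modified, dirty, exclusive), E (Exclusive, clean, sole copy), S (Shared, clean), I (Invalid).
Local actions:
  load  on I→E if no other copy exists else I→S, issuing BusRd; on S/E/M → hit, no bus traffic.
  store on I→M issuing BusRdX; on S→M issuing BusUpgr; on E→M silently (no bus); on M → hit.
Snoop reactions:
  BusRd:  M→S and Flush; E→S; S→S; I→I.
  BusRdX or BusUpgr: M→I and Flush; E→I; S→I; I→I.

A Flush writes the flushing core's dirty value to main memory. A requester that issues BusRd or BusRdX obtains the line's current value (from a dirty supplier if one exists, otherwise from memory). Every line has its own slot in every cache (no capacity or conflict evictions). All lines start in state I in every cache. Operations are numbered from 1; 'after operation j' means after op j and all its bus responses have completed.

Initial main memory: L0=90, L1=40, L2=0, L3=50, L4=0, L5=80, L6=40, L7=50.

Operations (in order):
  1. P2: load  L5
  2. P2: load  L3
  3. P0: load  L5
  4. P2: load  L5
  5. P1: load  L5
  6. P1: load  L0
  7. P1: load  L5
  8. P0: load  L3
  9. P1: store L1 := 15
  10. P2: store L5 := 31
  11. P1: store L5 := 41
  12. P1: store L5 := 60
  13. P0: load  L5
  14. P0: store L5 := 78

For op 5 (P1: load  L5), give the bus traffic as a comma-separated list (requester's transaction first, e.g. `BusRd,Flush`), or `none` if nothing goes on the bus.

[1] P2: load  L5 | P0:I, P1:I, P2:E(80) | bus: BusRd
[2] P2: load  L3 | P0:I, P1:I, P2:E(50) | bus: BusRd
[3] P0: load  L5 | P0:S(80), P1:I, P2:S(80) | bus: BusRd
[4] P2: load  L5 | P0:S(80), P1:I, P2:S(80) | bus: none
[5] P1: load  L5 | P0:S(80), P1:S(80), P2:S(80) | bus: BusRd
[6] P1: load  L0 | P0:I, P1:E(90), P2:I | bus: BusRd
[7] P1: load  L5 | P0:S(80), P1:S(80), P2:S(80) | bus: none
[8] P0: load  L3 | P0:S(50), P1:I, P2:S(50) | bus: BusRd
[9] P1: store L1 := 15 | P0:I, P1:M(15), P2:I | bus: BusRdX
[10] P2: store L5 := 31 | P0:I, P1:I, P2:M(31) | bus: BusUpgr
[11] P1: store L5 := 41 | P0:I, P1:M(41), P2:I | bus: BusRdX,Flush
[12] P1: store L5 := 60 | P0:I, P1:M(60), P2:I | bus: none
[13] P0: load  L5 | P0:S(60), P1:S(60), P2:I | bus: BusRd,Flush
[14] P0: store L5 := 78 | P0:M(78), P1:I, P2:I | bus: BusUpgr

bus = BusRd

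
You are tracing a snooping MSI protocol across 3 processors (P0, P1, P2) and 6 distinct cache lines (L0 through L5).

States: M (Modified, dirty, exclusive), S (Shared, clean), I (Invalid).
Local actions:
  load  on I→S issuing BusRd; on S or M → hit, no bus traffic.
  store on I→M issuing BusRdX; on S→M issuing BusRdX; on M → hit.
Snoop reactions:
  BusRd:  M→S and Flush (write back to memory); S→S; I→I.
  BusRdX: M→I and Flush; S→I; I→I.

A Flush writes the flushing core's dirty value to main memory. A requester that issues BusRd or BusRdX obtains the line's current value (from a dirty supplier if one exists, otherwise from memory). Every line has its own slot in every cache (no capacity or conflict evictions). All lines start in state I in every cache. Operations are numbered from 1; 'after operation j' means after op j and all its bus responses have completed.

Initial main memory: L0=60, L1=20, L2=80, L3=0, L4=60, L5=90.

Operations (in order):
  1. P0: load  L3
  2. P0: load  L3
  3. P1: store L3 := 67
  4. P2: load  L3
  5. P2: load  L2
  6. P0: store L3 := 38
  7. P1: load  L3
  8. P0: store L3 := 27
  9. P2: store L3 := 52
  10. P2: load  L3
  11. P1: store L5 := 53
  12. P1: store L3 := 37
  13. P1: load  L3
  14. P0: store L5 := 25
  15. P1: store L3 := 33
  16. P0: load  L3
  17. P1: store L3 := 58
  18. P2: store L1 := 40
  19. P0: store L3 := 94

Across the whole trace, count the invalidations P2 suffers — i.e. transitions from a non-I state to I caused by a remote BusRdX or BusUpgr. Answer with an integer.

invalidations = 2

[1] P0: load  L3 | P0:S(0), P1:I, P2:I | bus: BusRd
[2] P0: load  L3 | P0:S(0), P1:I, P2:I | bus: none
[3] P1: store L3 := 67 | P0:I, P1:M(67), P2:I | bus: BusRdX
[4] P2: load  L3 | P0:I, P1:S(67), P2:S(67) | bus: BusRd,Flush
[5] P2: load  L2 | P0:I, P1:I, P2:S(80) | bus: BusRd
[6] P0: store L3 := 38 | P0:M(38), P1:I, P2:I | bus: BusRdX
[7] P1: load  L3 | P0:S(38), P1:S(38), P2:I | bus: BusRd,Flush
[8] P0: store L3 := 27 | P0:M(27), P1:I, P2:I | bus: BusRdX
[9] P2: store L3 := 52 | P0:I, P1:I, P2:M(52) | bus: BusRdX,Flush
[10] P2: load  L3 | P0:I, P1:I, P2:M(52) | bus: none
[11] P1: store L5 := 53 | P0:I, P1:M(53), P2:I | bus: BusRdX
[12] P1: store L3 := 37 | P0:I, P1:M(37), P2:I | bus: BusRdX,Flush
[13] P1: load  L3 | P0:I, P1:M(37), P2:I | bus: none
[14] P0: store L5 := 25 | P0:M(25), P1:I, P2:I | bus: BusRdX,Flush
[15] P1: store L3 := 33 | P0:I, P1:M(33), P2:I | bus: none
[16] P0: load  L3 | P0:S(33), P1:S(33), P2:I | bus: BusRd,Flush
[17] P1: store L3 := 58 | P0:I, P1:M(58), P2:I | bus: BusRdX
[18] P2: store L1 := 40 | P0:I, P1:I, P2:M(40) | bus: BusRdX
[19] P0: store L3 := 94 | P0:M(94), P1:I, P2:I | bus: BusRdX,Flush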